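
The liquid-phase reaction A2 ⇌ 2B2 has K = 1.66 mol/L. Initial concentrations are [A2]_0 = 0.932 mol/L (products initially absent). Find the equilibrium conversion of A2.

X = 0.481

Let X = conversion of A2; extent ξ = 0.932·X mol/L.
Concentrations: [A2] = 0.932 − 0.932X; [B2] = 1.86X.
K = [B2]^2 / ([A2]).
Setting equal to 1.66 and solving for X on (0,1) gives X = 0.481.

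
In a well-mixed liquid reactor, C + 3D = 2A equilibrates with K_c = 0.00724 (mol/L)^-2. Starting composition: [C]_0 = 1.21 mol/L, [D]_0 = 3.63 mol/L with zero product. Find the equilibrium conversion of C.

X = 0.180

Let X = conversion of C; extent ξ = 1.21·X mol/L.
Concentrations: [C] = 1.21 − 1.21X; [D] = 3.63 − 3.63X; [A] = 2.42X.
K_c = [A]^2 / ([C] [D]^3).
Setting equal to 0.00724 and solving for X on (0,1) gives X = 0.180.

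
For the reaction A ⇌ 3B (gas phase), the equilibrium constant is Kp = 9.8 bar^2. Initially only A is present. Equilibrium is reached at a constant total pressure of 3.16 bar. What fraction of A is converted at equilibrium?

Take 1 mol A as basis and let X be its fractional conversion, so ξ = X.
Mole table: n_A = 1 − X; n_B = 3X.
Total moles n_T = 1 + 2X.
With p_i = (n_i/n_T)P, Kp = p_B^3 / (p_A).
Equating to 9.8 bar^2 and solving on 0 < X < 1: X = 0.414.

X = 0.414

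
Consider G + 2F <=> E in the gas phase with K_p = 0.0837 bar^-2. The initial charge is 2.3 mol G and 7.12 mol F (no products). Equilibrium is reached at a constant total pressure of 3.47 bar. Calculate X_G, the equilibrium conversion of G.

X = 0.336

Basis: 2.3 mol G initially; let X = conversion of G. Extent ξ = 2.3X.
At extent ξ: n_G = 2.3 − 2.3X; n_F = 7.12 − 4.6X; n_E = 2.3X.
Summing: n_T = 9.42 − 4.6X.
With p_i = (n_i/n_T)P, K_p = p_E / (p_G p_F^2).
This yields a degree-3 equation in X; solving on (0,1), X = 0.336.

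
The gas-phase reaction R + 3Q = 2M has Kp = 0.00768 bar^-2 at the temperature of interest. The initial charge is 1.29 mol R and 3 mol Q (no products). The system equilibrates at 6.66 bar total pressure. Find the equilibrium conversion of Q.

Basis: 3 mol Q initially; let X = conversion of Q. Extent ξ = X.
Species balance: n_R = 1.29 − X; n_Q = 3 − 3X; n_M = 2X.
Summing: n_T = 4.29 − 2X.
With p_i = (n_i/n_T)P, Kp = p_M^2 / (p_R p_Q^3).
Substituting and setting equal to 0.00768 bar^-2 gives a polynomial in X; the root in (0,1) is X = 0.260.

X = 0.260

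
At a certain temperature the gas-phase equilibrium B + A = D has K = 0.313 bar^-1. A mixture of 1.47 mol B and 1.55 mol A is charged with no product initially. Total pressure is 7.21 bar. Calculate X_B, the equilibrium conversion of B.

X = 0.458

Basis: 1.47 mol B initially; let X = conversion of B. Extent ξ = 1.47X.
Mole table: n_B = 1.47 − 1.47X; n_A = 1.55 − 1.47X; n_D = 1.47X.
Total moles n_T = 3.02 − 1.47X.
With p_i = (n_i/n_T)P, K = p_D / (p_B p_A).
Equating to 0.313 bar^-1 and solving on 0 < X < 1: X = 0.458.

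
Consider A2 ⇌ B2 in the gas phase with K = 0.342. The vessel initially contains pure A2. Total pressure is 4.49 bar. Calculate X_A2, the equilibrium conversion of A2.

Let X = conversion of A2 (basis 1 mol A2); extent of reaction ξ = X.
At extent ξ: n_A2 = 1 − X; n_B2 = X.
n_T stays at 1 (no change in mole number).
With p_i = (n_i/n_T)P, K = p_B2 / (p_A2).
Setting this equal to 0.342 and taking the physical root (0 < X < 1) gives X = 0.255.

X = 0.255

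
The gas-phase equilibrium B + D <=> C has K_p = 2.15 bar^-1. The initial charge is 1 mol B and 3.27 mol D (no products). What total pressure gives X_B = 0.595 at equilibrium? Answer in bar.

Basis: 1 mol B initially; let X = conversion of B. Extent ξ = X.
Species balance: n_B = 1 − X; n_D = 3.27 − X; n_C = X.
Summing: n_T = 4.27 − X.
K_p = p_C / (p_B p_D) with p_i = (n_i/n_T)·P.
At X = 0.595: the mole-fraction product g(X) = Π y_i^ν_i = 2.018. Since K_p = g(X)·P^{-1}, P = (g/K_p)^(1/1) = (2.018/2.15)^(1/1) = 0.939 bar.

P = 0.939 bar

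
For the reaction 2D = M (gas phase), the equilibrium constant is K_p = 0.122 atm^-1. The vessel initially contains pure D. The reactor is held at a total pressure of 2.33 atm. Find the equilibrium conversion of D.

X = 0.316

Basis: 1 mol D initially; let X = conversion of D. Extent ξ = 0.5X.
Species balance: n_D = 1 − X; n_M = 0.5X.
Total moles n_T = 1 − 0.5X.
With p_i = (n_i/n_T)P, K_p = p_M / (p_D^2).
Setting this equal to 0.122 atm^-1 and taking the physical root (0 < X < 1) gives X = 0.316.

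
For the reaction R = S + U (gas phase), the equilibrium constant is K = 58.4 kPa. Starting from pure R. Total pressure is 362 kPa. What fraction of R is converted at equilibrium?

Let X = conversion of R (basis 1 mol R); extent of reaction ξ = X.
At extent ξ: n_R = 1 − X; n_S = X; n_U = X.
Total moles n_T = 1 + X.
y_i = n_i/n_T, p_i = y_i·P. K = p_S p_U / (p_R).
Setting this equal to 58.4 kPa and taking the physical root (0 < X < 1) gives X = 0.373.

X = 0.373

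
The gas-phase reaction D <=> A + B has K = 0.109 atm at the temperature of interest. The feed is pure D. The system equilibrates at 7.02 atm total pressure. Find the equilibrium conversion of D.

X = 0.124

Basis: 1 mol D initially; let X = conversion of D. Extent ξ = X.
At extent ξ: n_D = 1 − X; n_A = X; n_B = X.
Summing: n_T = 1 + X.
With p_i = (n_i/n_T)P, K = p_A p_B / (p_D).
Substituting and setting equal to 0.109 atm gives a polynomial in X; the root in (0,1) is X = 0.124.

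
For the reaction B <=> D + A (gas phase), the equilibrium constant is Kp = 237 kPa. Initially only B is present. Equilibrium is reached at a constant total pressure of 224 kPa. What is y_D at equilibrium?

Let X = conversion of B (basis 1 mol B); extent of reaction ξ = X.
Moles: n_B = 1 − X; n_D = X; n_A = X.
Total moles n_T = 1 + X.
Mole fractions y_i = n_i/n_T; Kp = p_D p_A / (p_B) with p_i = y_i·P.
This yields a degree-2 equation in X; solving on (0,1), X = 0.717.
Then n_D = 0.717, n_T = 1.72, so y_D = 0.418.

y_D = 0.418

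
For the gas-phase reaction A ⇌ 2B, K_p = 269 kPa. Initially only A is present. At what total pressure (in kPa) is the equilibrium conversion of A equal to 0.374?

P = 414 kPa

Take 1 mol A as basis and let X be its fractional conversion, so ξ = X.
At extent ξ: n_A = 1 − X; n_B = 2X.
Total moles n_T = 1 + X.
K_p = p_B^2 / (p_A) with p_i = (n_i/n_T)·P.
At X = 0.374: the mole-fraction product g(X) = Π y_i^ν_i = 0.6505. Since K_p = g(X)·P^{1}, P = (K_p/g)^(1/1) = (269/0.6505)^(1/1) = 414 kPa.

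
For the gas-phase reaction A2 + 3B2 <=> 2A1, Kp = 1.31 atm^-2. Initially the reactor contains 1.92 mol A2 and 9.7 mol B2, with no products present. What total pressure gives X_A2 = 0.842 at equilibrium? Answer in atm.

Take 1.92 mol A2 as basis and let X be its fractional conversion, so ξ = 1.92X.
Species balance: n_A2 = 1.92 − 1.92X; n_B2 = 9.7 − 5.76X; n_A1 = 3.84X.
Summing: n_T = 11.6 − 3.84X.
Kp = p_A1^2 / (p_A2 p_B2^3) with p_i = (n_i/n_T)·P.
At X = 0.842: the mole-fraction product g(X) = Π y_i^ν_i = 21.25. Since Kp = g(X)·P^{-2}, P = (g/Kp)^(1/2) = (21.25/1.31)^(1/2) = 4.03 atm.

P = 4.03 atm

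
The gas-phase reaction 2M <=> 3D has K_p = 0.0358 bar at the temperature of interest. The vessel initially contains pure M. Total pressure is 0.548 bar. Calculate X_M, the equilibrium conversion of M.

X = 0.233

Basis: 1 mol M initially; let X = conversion of M. Extent ξ = 0.5X.
Species balance: n_M = 1 − X; n_D = 1.5X.
Summing: n_T = 1 + 0.5X.
y_i = n_i/n_T, p_i = y_i·P. K_p = p_D^3 / (p_M^2).
Equating to 0.0358 bar and solving on 0 < X < 1: X = 0.233.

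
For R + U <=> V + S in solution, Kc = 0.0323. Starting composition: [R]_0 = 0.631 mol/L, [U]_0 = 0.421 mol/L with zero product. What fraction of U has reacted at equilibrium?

Let X = conversion of U; extent ξ = 0.421·X mol/L.
Concentrations: [R] = 0.631 − 0.421X; [U] = 0.421 − 0.421X; [V] = 0.421X; [S] = 0.421X.
Kc = [V] [S] / ([R] [U]).
Solving Kc = 0.0323 for X ∈ (0,1): X = 0.186.

X = 0.186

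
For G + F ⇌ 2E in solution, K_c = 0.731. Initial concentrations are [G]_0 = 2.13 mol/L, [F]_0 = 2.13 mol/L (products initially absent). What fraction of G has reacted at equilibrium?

X = 0.299

Let X = conversion of G; extent ξ = 2.13·X mol/L.
Concentrations: [G] = 2.13 − 2.13X; [F] = 2.13 − 2.13X; [E] = 4.26X.
K_c = [E]^2 / ([G] [F]).
Setting equal to 0.731 and solving for X on (0,1) gives X = 0.299.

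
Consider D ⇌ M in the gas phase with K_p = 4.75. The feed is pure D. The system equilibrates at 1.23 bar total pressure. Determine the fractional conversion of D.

Take 1 mol D as basis and let X be its fractional conversion, so ξ = X.
Moles: n_D = 1 − X; n_M = X.
Since Δν = 0, n_T = 1 throughout.
y_i = n_i/n_T, p_i = y_i·P. K_p = p_M / (p_D).
Equating to 4.75 and solving on 0 < X < 1: X = 0.826.

X = 0.826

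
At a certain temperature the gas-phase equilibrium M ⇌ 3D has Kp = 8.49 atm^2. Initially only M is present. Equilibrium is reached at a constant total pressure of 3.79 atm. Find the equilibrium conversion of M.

Take 1 mol M as basis and let X be its fractional conversion, so ξ = X.
Mole table: n_M = 1 − X; n_D = 3X.
Summing: n_T = 1 + 2X.
y_i = n_i/n_T, p_i = y_i·P. Kp = p_D^3 / (p_M).
This yields a degree-3 equation in X; solving on (0,1), X = 0.345.

X = 0.345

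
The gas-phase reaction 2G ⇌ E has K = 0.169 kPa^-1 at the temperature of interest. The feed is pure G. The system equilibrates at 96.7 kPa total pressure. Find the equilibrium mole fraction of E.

Basis: 1 mol G initially; let X = conversion of G. Extent ξ = 0.5X.
Moles: n_G = 1 − X; n_E = 0.5X.
Total moles n_T = 1 − 0.5X.
With p_i = (n_i/n_T)P, K = p_E / (p_G^2).
Setting this equal to 0.169 kPa^-1 and taking the physical root (0 < X < 1) gives X = 0.877.
Then n_E = 0.439, n_T = 0.561, so y_E = 0.781.

y_E = 0.781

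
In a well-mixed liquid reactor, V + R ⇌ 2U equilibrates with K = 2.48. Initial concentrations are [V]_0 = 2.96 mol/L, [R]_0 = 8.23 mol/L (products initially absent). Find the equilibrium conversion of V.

X = 0.664

Let X = conversion of V; extent ξ = 2.96·X mol/L.
Concentrations: [V] = 2.96 − 2.96X; [R] = 8.23 − 2.96X; [U] = 5.92X.
K = [U]^2 / ([V] [R]).
This equals 2.48 at X = 0.664 (the root in 0 < X < 1).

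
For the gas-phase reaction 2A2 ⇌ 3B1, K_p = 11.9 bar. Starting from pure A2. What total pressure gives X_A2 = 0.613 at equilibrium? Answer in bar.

Basis: 1 mol A2 initially; let X = conversion of A2. Extent ξ = 0.5X.
Moles: n_A2 = 1 − X; n_B1 = 1.5X.
n_T = Σnᵢ = 1 + 0.5X.
K_p = p_B1^3 / (p_A2^2) with p_i = (n_i/n_T)·P.
At X = 0.613: the mole-fraction product g(X) = Π y_i^ν_i = 3.973. Since K_p = g(X)·P^{1}, P = (K_p/g)^(1/1) = (11.9/3.973)^(1/1) = 3 bar.

P = 3 bar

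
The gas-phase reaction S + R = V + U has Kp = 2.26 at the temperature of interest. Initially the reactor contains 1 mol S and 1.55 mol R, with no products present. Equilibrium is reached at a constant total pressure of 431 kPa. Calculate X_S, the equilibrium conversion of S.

Take 1 mol S as basis and let X be its fractional conversion, so ξ = X.
At extent ξ: n_S = 1 − X; n_R = 1.55 − X; n_V = X; n_U = X.
Since Δν = 0, n_T = 2.55 throughout.
With p_i = (n_i/n_T)P, Kp = p_V p_U / (p_S p_R).
Substituting and setting equal to 2.26 gives a polynomial in X; the root in (0,1) is X = 0.722.

X = 0.722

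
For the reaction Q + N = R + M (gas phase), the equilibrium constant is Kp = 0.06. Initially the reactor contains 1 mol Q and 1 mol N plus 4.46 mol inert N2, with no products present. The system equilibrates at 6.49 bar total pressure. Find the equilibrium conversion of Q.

Let X = conversion of Q (basis 1 mol Q); extent of reaction ξ = X.
At extent ξ: n_Q = 1 − X; n_N = 1 − X; n_R = X; n_M = X; n_I = 4.46 (inert).
Since Δν = 0, n_T = 6.46 throughout.
y_i = n_i/n_T, p_i = y_i·P. Kp = p_R p_M / (p_Q p_N).
Substituting and setting equal to 0.06 gives a polynomial in X; the root in (0,1) is X = 0.197.

X = 0.197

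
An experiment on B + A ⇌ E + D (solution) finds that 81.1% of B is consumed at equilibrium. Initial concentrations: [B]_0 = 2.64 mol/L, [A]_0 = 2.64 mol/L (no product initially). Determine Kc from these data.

Let X = conversion of B.
Concentrations: [B] = 2.64 − 2.64X; [A] = 2.64 − 2.64X; [E] = 2.64X; [D] = 2.64X.
At X = 0.811: [B] = 0.499, [A] = 0.499, [E] = 2.14, [D] = 2.14.
Kc = [E] [D] / ([B] [A]) = 18.4.

Kc = 18.4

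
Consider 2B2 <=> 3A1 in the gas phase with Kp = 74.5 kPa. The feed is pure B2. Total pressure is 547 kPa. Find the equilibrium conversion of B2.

X = 0.286

Take 1 mol B2 as basis and let X be its fractional conversion, so ξ = 0.5X.
Species balance: n_B2 = 1 − X; n_A1 = 1.5X.
Summing: n_T = 1 + 0.5X.
y_i = n_i/n_T, p_i = y_i·P. Kp = p_A1^3 / (p_B2^2).
This yields a degree-3 equation in X; solving on (0,1), X = 0.286.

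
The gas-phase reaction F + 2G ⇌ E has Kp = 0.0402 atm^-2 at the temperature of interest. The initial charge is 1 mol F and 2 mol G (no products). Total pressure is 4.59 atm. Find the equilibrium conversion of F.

Let X = conversion of F (basis 1 mol F); extent of reaction ξ = X.
At extent ξ: n_F = 1 − X; n_G = 2 − 2X; n_E = X.
n_T = Σnᵢ = 3 − 2X.
Mole fractions y_i = n_i/n_T; Kp = p_E / (p_F p_G^2) with p_i = y_i·P.
Setting this equal to 0.0402 atm^-2 and taking the physical root (0 < X < 1) gives X = 0.236.

X = 0.236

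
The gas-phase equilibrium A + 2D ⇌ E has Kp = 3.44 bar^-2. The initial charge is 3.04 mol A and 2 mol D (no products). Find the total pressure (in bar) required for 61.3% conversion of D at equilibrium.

Basis: 2 mol D initially; let X = conversion of D. Extent ξ = X.
At extent ξ: n_A = 3.04 − X; n_D = 2 − 2X; n_E = X.
Total moles n_T = 5.04 − 2X.
Kp = p_E / (p_A p_D^2) with p_i = (n_i/n_T)·P.
At X = 0.613: the mole-fraction product g(X) = Π y_i^ν_i = 6.133. Since Kp = g(X)·P^{-2}, P = (g/Kp)^(1/2) = (6.133/3.44)^(1/2) = 1.34 bar.

P = 1.34 bar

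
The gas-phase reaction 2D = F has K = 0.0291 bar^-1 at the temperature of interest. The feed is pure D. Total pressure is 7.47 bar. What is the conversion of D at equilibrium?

X = 0.269

Let X = conversion of D (basis 1 mol D); extent of reaction ξ = 0.5X.
Species balance: n_D = 1 − X; n_F = 0.5X.
n_T = Σnᵢ = 1 − 0.5X.
y_i = n_i/n_T, p_i = y_i·P. K = p_F / (p_D^2).
Setting this equal to 0.0291 bar^-1 and taking the physical root (0 < X < 1) gives X = 0.269.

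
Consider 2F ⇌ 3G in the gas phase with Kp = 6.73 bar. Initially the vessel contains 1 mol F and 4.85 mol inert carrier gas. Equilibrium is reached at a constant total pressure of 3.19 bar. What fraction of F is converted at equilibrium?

X = 0.702

Basis: 1 mol F initially; let X = conversion of F. Extent ξ = 0.5X.
Moles: n_F = 1 − X; n_G = 1.5X; n_I = 4.85 (inert).
Summing: n_T = 5.85 + 0.5X.
Mole fractions y_i = n_i/n_T; Kp = p_G^3 / (p_F^2) with p_i = y_i·P.
This yields a degree-3 equation in X; solving on (0,1), X = 0.702.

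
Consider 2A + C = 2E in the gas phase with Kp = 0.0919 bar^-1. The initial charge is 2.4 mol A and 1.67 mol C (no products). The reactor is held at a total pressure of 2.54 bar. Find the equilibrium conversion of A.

X = 0.227

Basis: 2.4 mol A initially; let X = conversion of A. Extent ξ = 1.2X.
At extent ξ: n_A = 2.4 − 2.4X; n_C = 1.67 − 1.2X; n_E = 2.4X.
n_T = Σnᵢ = 4.07 − 1.2X.
Mole fractions y_i = n_i/n_T; Kp = p_E^2 / (p_A^2 p_C) with p_i = y_i·P.
Equating to 0.0919 bar^-1 and solving on 0 < X < 1: X = 0.227.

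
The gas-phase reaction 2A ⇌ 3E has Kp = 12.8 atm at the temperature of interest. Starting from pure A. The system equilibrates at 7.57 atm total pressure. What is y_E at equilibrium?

Basis: 1 mol A initially; let X = conversion of A. Extent ξ = 0.5X.
Species balance: n_A = 1 − X; n_E = 1.5X.
Summing: n_T = 1 + 0.5X.
Mole fractions y_i = n_i/n_T; Kp = p_E^3 / (p_A^2) with p_i = y_i·P.
Setting this equal to 12.8 atm and taking the physical root (0 < X < 1) gives X = 0.524.
Then n_E = 0.785, n_T = 1.26, so y_E = 0.622.

y_E = 0.622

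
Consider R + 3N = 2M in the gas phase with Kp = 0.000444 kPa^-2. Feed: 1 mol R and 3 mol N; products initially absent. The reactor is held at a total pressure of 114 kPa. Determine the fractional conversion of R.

Take 1 mol R as basis and let X be its fractional conversion, so ξ = X.
At extent ξ: n_R = 1 − X; n_N = 3 − 3X; n_M = 2X.
n_T = Σnᵢ = 4 − 2X.
With p_i = (n_i/n_T)P, Kp = p_M^2 / (p_R p_N^3).
Substituting and setting equal to 0.000444 kPa^-2 gives a polynomial in X; the root in (0,1) is X = 0.507.

X = 0.507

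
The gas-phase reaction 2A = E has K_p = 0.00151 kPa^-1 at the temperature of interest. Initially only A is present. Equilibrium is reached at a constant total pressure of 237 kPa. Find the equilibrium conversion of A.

X = 0.359

Basis: 1 mol A initially; let X = conversion of A. Extent ξ = 0.5X.
At extent ξ: n_A = 1 − X; n_E = 0.5X.
Total moles n_T = 1 − 0.5X.
y_i = n_i/n_T, p_i = y_i·P. K_p = p_E / (p_A^2).
Equating to 0.00151 kPa^-1 and solving on 0 < X < 1: X = 0.359.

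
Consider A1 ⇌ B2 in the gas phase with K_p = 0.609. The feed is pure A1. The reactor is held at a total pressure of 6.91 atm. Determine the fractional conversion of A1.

X = 0.378

Take 1 mol A1 as basis and let X be its fractional conversion, so ξ = X.
Species balance: n_A1 = 1 − X; n_B2 = X.
n_T stays at 1 (no change in mole number).
With p_i = (n_i/n_T)P, K_p = p_B2 / (p_A1).
This yields a degree-1 equation in X; solving on (0,1), X = 0.378.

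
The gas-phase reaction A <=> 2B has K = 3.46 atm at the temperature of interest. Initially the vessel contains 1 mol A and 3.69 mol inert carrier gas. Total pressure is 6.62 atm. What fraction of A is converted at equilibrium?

Let X = conversion of A (basis 1 mol A); extent of reaction ξ = X.
Moles: n_A = 1 − X; n_B = 2X; n_I = 3.69 (inert).
Total moles n_T = 4.69 + X.
With p_i = (n_i/n_T)P, K = p_B^2 / (p_A).
Setting this equal to 3.46 atm and taking the physical root (0 < X < 1) gives X = 0.553.

X = 0.553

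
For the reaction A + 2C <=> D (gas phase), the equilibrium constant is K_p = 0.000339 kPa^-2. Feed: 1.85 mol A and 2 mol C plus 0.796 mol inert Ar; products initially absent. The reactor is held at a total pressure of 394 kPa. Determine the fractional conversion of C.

Take 2 mol C as basis and let X be its fractional conversion, so ξ = X.
At extent ξ: n_A = 1.85 − X; n_C = 2 − 2X; n_D = X; n_I = 0.796 (inert).
n_T = Σnᵢ = 4.65 − 2X.
Mole fractions y_i = n_i/n_T; K_p = p_D / (p_A p_C^2) with p_i = y_i·P.
This yields a degree-3 equation in X; solving on (0,1), X = 0.815.

X = 0.815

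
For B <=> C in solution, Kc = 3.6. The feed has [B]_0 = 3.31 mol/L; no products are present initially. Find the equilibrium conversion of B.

X = 0.783

Let X = conversion of B; extent ξ = 3.31·X mol/L.
Concentrations: [B] = 3.31 − 3.31X; [C] = 3.31X.
Kc = [C] / ([B]).
Solving Kc = 3.6 for X ∈ (0,1): X = 0.783.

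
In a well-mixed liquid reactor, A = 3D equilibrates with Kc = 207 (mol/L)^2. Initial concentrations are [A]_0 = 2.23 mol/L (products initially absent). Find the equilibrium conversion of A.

Let X = conversion of A; extent ξ = 2.23·X mol/L.
Concentrations: [A] = 2.23 − 2.23X; [D] = 6.69X.
Kc = [D]^3 / ([A]).
Setting equal to 207 and solving for X on (0,1) gives X = 0.739.

X = 0.739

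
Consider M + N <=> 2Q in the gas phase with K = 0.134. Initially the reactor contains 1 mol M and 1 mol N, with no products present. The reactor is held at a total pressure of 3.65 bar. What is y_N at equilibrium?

y_N = 0.423

Basis: 1 mol M initially; let X = conversion of M. Extent ξ = X.
Species balance: n_M = 1 − X; n_N = 1 − X; n_Q = 2X.
Since Δν = 0, n_T = 2 throughout.
With p_i = (n_i/n_T)P, K = p_Q^2 / (p_M p_N).
This yields a degree-2 equation in X; solving on (0,1), X = 0.155.
Then n_N = 0.845, n_T = 2, so y_N = 0.423.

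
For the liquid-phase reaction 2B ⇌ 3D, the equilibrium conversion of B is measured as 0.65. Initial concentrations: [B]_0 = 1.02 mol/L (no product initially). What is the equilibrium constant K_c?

K_c = 7.72 mol/L

Let X = conversion of B.
Concentrations: [B] = 1.02 − 1.02X; [D] = 1.53X.
At X = 0.65: [B] = 0.357, [D] = 0.995.
K_c = [D]^3 / ([B]^2) = 7.72 mol/L.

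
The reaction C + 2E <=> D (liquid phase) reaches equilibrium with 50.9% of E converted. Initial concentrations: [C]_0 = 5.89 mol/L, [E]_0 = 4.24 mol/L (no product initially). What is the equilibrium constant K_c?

K_c = 0.0518 (mol/L)^-2

Let X = conversion of E.
Concentrations: [C] = 5.89 − 2.12X; [E] = 4.24 − 4.24X; [D] = 2.12X.
At X = 0.509: [C] = 4.81, [E] = 2.08, [D] = 1.08.
K_c = [D] / ([C] [E]^2) = 0.0518 (mol/L)^-2.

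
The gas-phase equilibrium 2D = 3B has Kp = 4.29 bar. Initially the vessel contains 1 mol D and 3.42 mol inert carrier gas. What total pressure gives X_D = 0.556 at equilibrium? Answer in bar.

Take 1 mol D as basis and let X be its fractional conversion, so ξ = 0.5X.
Species balance: n_D = 1 − X; n_B = 1.5X; n_I = 3.42 (inert).
Total moles n_T = 4.42 + 0.5X.
Kp = p_B^3 / (p_D^2) with p_i = (n_i/n_T)·P.
At X = 0.556: the mole-fraction product g(X) = Π y_i^ν_i = 0.6264. Since Kp = g(X)·P^{1}, P = (Kp/g)^(1/1) = (4.29/0.6264)^(1/1) = 6.85 bar.

P = 6.85 bar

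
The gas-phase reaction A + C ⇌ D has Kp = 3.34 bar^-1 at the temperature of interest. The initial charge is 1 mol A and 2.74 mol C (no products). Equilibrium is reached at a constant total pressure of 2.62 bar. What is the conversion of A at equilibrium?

Basis: 1 mol A initially; let X = conversion of A. Extent ξ = X.
At extent ξ: n_A = 1 − X; n_C = 2.74 − X; n_D = X.
Total moles n_T = 3.74 − X.
Mole fractions y_i = n_i/n_T; Kp = p_D / (p_A p_C) with p_i = y_i·P.
Substituting and setting equal to 3.34 bar^-1 gives a polynomial in X; the root in (0,1) is X = 0.851.

X = 0.851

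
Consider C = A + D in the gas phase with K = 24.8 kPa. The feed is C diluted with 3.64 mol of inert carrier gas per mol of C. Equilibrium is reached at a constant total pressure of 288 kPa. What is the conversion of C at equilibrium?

X = 0.479

Let X = conversion of C (basis 1 mol C); extent of reaction ξ = X.
Species balance: n_C = 1 − X; n_A = X; n_D = X; n_I = 3.64 (inert).
Total moles n_T = 4.64 + X.
With p_i = (n_i/n_T)P, K = p_A p_D / (p_C).
Equating to 24.8 kPa and solving on 0 < X < 1: X = 0.479.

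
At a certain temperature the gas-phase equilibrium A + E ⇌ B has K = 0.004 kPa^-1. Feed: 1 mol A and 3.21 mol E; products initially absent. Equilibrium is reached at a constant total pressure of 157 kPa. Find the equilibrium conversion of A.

Take 1 mol A as basis and let X be its fractional conversion, so ξ = X.
Species balance: n_A = 1 − X; n_E = 3.21 − X; n_B = X.
Summing: n_T = 4.21 − X.
y_i = n_i/n_T, p_i = y_i·P. K = p_B / (p_A p_E).
Equating to 0.004 kPa^-1 and solving on 0 < X < 1: X = 0.318.

X = 0.318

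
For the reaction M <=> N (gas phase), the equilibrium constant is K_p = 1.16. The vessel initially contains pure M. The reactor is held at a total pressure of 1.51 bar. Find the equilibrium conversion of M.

Basis: 1 mol M initially; let X = conversion of M. Extent ξ = X.
Species balance: n_M = 1 − X; n_N = X.
Since Δν = 0, n_T = 1 throughout.
With p_i = (n_i/n_T)P, K_p = p_N / (p_M).
Equating to 1.16 and solving on 0 < X < 1: X = 0.537.

X = 0.537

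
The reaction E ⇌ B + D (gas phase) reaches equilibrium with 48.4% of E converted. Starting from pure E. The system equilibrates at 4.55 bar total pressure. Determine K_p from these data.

K_p = 1.39 bar

Basis: 1 mol E initially; let X = conversion of E. Extent ξ = X.
Mole table: n_E = 1 − X; n_B = X; n_D = X.
n_T = Σnᵢ = 1 + X.
At X = 0.484: n_E = 0.516, n_B = 0.484, n_D = 0.484, n_T = 1.48.
p_i = (n_i/n_T)·P. K_p = p_B p_D / (p_E) = 1.39 bar.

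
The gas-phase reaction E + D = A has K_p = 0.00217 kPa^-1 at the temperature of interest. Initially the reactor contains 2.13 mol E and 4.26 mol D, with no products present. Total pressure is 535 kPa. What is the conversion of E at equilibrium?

X = 0.416

Let X = conversion of E (basis 2.13 mol E); extent of reaction ξ = 2.13X.
Mole table: n_E = 2.13 − 2.13X; n_D = 4.26 − 2.13X; n_A = 2.13X.
n_T = Σnᵢ = 6.39 − 2.13X.
y_i = n_i/n_T, p_i = y_i·P. K_p = p_A / (p_E p_D).
Equating to 0.00217 kPa^-1 and solving on 0 < X < 1: X = 0.416.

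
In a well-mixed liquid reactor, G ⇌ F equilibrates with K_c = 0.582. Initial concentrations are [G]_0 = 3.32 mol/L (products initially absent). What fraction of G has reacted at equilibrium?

X = 0.368

Let X = conversion of G; extent ξ = 3.32·X mol/L.
Concentrations: [G] = 3.32 − 3.32X; [F] = 3.32X.
K_c = [F] / ([G]).
Equating to 0.582: the physical root is X = 0.368.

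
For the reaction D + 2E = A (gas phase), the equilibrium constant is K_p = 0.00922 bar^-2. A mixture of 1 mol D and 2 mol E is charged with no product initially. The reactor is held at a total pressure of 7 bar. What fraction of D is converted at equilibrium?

X = 0.152

Basis: 1 mol D initially; let X = conversion of D. Extent ξ = X.
At extent ξ: n_D = 1 − X; n_E = 2 − 2X; n_A = X.
Total moles n_T = 3 − 2X.
Mole fractions y_i = n_i/n_T; K_p = p_A / (p_D p_E^2) with p_i = y_i·P.
Substituting and setting equal to 0.00922 bar^-2 gives a polynomial in X; the root in (0,1) is X = 0.152.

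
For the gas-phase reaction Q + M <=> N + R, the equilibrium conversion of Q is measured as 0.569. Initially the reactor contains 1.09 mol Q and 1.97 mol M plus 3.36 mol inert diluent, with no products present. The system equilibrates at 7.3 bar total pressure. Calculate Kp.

Kp = 0.607

Take 1.09 mol Q as basis and let X be its fractional conversion, so ξ = 1.09X.
At extent ξ: n_Q = 1.09 − 1.09X; n_M = 1.97 − 1.09X; n_N = 1.09X; n_R = 1.09X; n_I = 3.36 (inert).
Total moles n_T = 6.42 (Δν = 0, constant).
At X = 0.569: n_Q = 0.47, n_M = 1.35, n_N = 0.62, n_R = 0.62, n_T = 6.42.
p_i = (n_i/n_T)·P. Kp = p_N p_R / (p_Q p_M) = 0.607.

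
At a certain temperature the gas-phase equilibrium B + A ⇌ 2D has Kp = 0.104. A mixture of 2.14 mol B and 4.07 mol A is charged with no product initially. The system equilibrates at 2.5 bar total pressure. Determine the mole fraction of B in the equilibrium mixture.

Take 2.14 mol B as basis and let X be its fractional conversion, so ξ = 2.14X.
Mole table: n_B = 2.14 − 2.14X; n_A = 4.07 − 2.14X; n_D = 4.28X.
Total moles n_T = 6.21 (Δν = 0, constant).
Mole fractions y_i = n_i/n_T; Kp = p_D^2 / (p_B p_A) with p_i = y_i·P.
Equating to 0.104 and solving on 0 < X < 1: X = 0.190.
Then n_B = 1.73, n_T = 6.21, so y_B = 0.279.

y_B = 0.279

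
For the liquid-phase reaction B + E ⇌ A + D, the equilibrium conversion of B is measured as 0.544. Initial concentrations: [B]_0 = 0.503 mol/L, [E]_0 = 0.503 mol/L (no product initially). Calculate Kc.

Kc = 1.42

Let X = conversion of B.
Concentrations: [B] = 0.503 − 0.503X; [E] = 0.503 − 0.503X; [A] = 0.503X; [D] = 0.503X.
At X = 0.544: [B] = 0.229, [E] = 0.229, [A] = 0.274, [D] = 0.274.
Kc = [A] [D] / ([B] [E]) = 1.42.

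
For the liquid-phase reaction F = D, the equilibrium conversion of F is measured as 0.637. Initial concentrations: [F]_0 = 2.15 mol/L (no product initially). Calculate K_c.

K_c = 1.75

Let X = conversion of F.
Concentrations: [F] = 2.15 − 2.15X; [D] = 2.15X.
At X = 0.637: [F] = 0.78, [D] = 1.37.
K_c = [D] / ([F]) = 1.75.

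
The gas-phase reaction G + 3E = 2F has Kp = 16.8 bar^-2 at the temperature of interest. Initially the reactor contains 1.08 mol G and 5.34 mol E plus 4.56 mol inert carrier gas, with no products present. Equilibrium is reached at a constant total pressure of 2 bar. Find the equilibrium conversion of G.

X = 0.815

Basis: 1.08 mol G initially; let X = conversion of G. Extent ξ = 1.08X.
Species balance: n_G = 1.08 − 1.08X; n_E = 5.34 − 3.24X; n_F = 2.16X; n_I = 4.56 (inert).
Total moles n_T = 11 − 2.16X.
y_i = n_i/n_T, p_i = y_i·P. Kp = p_F^2 / (p_G p_E^3).
Equating to 16.8 bar^-2 and solving on 0 < X < 1: X = 0.815.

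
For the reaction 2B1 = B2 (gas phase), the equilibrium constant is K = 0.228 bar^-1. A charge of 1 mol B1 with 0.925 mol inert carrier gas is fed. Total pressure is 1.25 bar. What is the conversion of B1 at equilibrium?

X = 0.200

Take 1 mol B1 as basis and let X be its fractional conversion, so ξ = 0.5X.
At extent ξ: n_B1 = 1 − X; n_B2 = 0.5X; n_I = 0.925 (inert).
Total moles n_T = 1.93 − 0.5X.
With p_i = (n_i/n_T)P, K = p_B2 / (p_B1^2).
Setting this equal to 0.228 bar^-1 and taking the physical root (0 < X < 1) gives X = 0.200.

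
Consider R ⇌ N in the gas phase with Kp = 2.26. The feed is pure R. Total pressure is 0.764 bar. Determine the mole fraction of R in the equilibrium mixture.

y_R = 0.307

Take 1 mol R as basis and let X be its fractional conversion, so ξ = X.
Species balance: n_R = 1 − X; n_N = X.
n_T stays at 1 (no change in mole number).
Mole fractions y_i = n_i/n_T; Kp = p_N / (p_R) with p_i = y_i·P.
Substituting and setting equal to 2.26 gives a polynomial in X; the root in (0,1) is X = 0.693.
Then n_R = 0.307, n_T = 1, so y_R = 0.307.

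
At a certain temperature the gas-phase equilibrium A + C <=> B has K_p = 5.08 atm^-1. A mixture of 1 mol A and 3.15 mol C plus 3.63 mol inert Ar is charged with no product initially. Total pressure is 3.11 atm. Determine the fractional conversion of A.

Basis: 1 mol A initially; let X = conversion of A. Extent ξ = X.
Mole table: n_A = 1 − X; n_C = 3.15 − X; n_B = X; n_I = 3.63 (inert).
n_T = Σnᵢ = 7.78 − X.
Mole fractions y_i = n_i/n_T; K_p = p_B / (p_A p_C) with p_i = y_i·P.
This yields a degree-2 equation in X; solving on (0,1), X = 0.840.

X = 0.840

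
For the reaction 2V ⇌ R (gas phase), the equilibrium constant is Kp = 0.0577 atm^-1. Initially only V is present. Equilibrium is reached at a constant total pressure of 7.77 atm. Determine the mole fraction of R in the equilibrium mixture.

Basis: 1 mol V initially; let X = conversion of V. Extent ξ = 0.5X.
Mole table: n_V = 1 − X; n_R = 0.5X.
Total moles n_T = 1 − 0.5X.
With p_i = (n_i/n_T)P, Kp = p_R / (p_V^2).
This yields a degree-2 equation in X; solving on (0,1), X = 0.402.
Then n_R = 0.201, n_T = 0.799, so y_R = 0.251.

y_R = 0.251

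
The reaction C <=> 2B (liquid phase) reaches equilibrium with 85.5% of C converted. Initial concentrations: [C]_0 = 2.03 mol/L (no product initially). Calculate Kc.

Kc = 40.9 mol/L

Let X = conversion of C.
Concentrations: [C] = 2.03 − 2.03X; [B] = 4.06X.
At X = 0.855: [C] = 0.294, [B] = 3.47.
Kc = [B]^2 / ([C]) = 40.9 mol/L.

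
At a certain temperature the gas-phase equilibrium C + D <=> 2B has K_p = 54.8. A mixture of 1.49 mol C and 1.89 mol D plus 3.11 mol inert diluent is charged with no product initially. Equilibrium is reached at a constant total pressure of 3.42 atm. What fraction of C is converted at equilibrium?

X = 0.865

Basis: 1.49 mol C initially; let X = conversion of C. Extent ξ = 1.49X.
At extent ξ: n_C = 1.49 − 1.49X; n_D = 1.89 − 1.49X; n_B = 2.98X; n_I = 3.11 (inert).
Total moles n_T = 6.49 (Δν = 0, constant).
With p_i = (n_i/n_T)P, K_p = p_B^2 / (p_C p_D).
This yields a degree-2 equation in X; solving on (0,1), X = 0.865.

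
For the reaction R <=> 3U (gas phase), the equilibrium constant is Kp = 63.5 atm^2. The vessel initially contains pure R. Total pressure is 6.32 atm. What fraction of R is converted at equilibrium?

Let X = conversion of R (basis 1 mol R); extent of reaction ξ = X.
At extent ξ: n_R = 1 − X; n_U = 3X.
n_T = Σnᵢ = 1 + 2X.
With p_i = (n_i/n_T)P, Kp = p_U^3 / (p_R).
Setting this equal to 63.5 atm^2 and taking the physical root (0 < X < 1) gives X = 0.490.

X = 0.490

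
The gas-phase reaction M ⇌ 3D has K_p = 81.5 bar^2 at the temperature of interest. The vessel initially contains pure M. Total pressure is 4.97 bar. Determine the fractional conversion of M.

X = 0.616

Let X = conversion of M (basis 1 mol M); extent of reaction ξ = X.
Species balance: n_M = 1 − X; n_D = 3X.
n_T = Σnᵢ = 1 + 2X.
y_i = n_i/n_T, p_i = y_i·P. K_p = p_D^3 / (p_M).
Substituting and setting equal to 81.5 bar^2 gives a polynomial in X; the root in (0,1) is X = 0.616.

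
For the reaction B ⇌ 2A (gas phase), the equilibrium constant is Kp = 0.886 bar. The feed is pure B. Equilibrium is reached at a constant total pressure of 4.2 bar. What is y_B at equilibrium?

y_B = 0.634

Let X = conversion of B (basis 1 mol B); extent of reaction ξ = X.
At extent ξ: n_B = 1 − X; n_A = 2X.
n_T = Σnᵢ = 1 + X.
y_i = n_i/n_T, p_i = y_i·P. Kp = p_A^2 / (p_B).
Substituting and setting equal to 0.886 bar gives a polynomial in X; the root in (0,1) is X = 0.224.
Then n_B = 0.776, n_T = 1.22, so y_B = 0.634.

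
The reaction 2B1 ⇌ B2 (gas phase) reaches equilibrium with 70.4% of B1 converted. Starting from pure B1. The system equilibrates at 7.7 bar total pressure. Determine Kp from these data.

Take 1 mol B1 as basis and let X be its fractional conversion, so ξ = 0.5X.
At extent ξ: n_B1 = 1 − X; n_B2 = 0.5X.
Summing: n_T = 1 − 0.5X.
At X = 0.704: n_B1 = 0.296, n_B2 = 0.352, n_T = 0.648.
p_i = (n_i/n_T)·P. Kp = p_B2 / (p_B1^2) = 0.338 bar^-1.

Kp = 0.338 bar^-1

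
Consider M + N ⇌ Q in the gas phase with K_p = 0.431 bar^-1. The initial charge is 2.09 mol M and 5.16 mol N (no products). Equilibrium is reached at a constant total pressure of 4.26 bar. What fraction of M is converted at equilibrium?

X = 0.547

Take 2.09 mol M as basis and let X be its fractional conversion, so ξ = 2.09X.
Mole table: n_M = 2.09 − 2.09X; n_N = 5.16 − 2.09X; n_Q = 2.09X.
Total moles n_T = 7.25 − 2.09X.
Mole fractions y_i = n_i/n_T; K_p = p_Q / (p_M p_N) with p_i = y_i·P.
Substituting and setting equal to 0.431 bar^-1 gives a polynomial in X; the root in (0,1) is X = 0.547.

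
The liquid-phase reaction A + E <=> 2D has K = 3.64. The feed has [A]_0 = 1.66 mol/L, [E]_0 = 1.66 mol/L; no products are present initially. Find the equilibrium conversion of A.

X = 0.488

Let X = conversion of A; extent ξ = 1.66·X mol/L.
Concentrations: [A] = 1.66 − 1.66X; [E] = 1.66 − 1.66X; [D] = 3.32X.
K = [D]^2 / ([A] [E]).
Setting equal to 3.64 and solving for X on (0,1) gives X = 0.488.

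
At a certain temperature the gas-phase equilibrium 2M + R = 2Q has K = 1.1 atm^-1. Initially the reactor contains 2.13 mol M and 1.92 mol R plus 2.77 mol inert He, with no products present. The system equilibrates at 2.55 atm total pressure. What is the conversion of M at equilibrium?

X = 0.444

Take 2.13 mol M as basis and let X be its fractional conversion, so ξ = 1.06X.
Species balance: n_M = 2.13 − 2.13X; n_R = 1.92 − 1.06X; n_Q = 2.13X; n_I = 2.77 (inert).
Summing: n_T = 6.82 − 1.06X.
y_i = n_i/n_T, p_i = y_i·P. K = p_Q^2 / (p_M^2 p_R).
Equating to 1.1 atm^-1 and solving on 0 < X < 1: X = 0.444.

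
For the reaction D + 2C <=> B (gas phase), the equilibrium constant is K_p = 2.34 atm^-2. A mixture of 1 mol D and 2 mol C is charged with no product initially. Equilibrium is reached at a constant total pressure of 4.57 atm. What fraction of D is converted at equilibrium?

X = 0.800

Let X = conversion of D (basis 1 mol D); extent of reaction ξ = X.
At extent ξ: n_D = 1 − X; n_C = 2 − 2X; n_B = X.
Total moles n_T = 3 − 2X.
Mole fractions y_i = n_i/n_T; K_p = p_B / (p_D p_C^2) with p_i = y_i·P.
This yields a degree-3 equation in X; solving on (0,1), X = 0.800.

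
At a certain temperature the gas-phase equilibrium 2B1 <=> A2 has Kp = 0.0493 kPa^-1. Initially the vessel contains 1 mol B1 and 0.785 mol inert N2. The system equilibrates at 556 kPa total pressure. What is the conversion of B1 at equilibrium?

Take 1 mol B1 as basis and let X be its fractional conversion, so ξ = 0.5X.
Moles: n_B1 = 1 − X; n_A2 = 0.5X; n_I = 0.785 (inert).
Summing: n_T = 1.79 − 0.5X.
Mole fractions y_i = n_i/n_T; Kp = p_A2 / (p_B1^2) with p_i = y_i·P.
Substituting and setting equal to 0.0493 kPa^-1 gives a polynomial in X; the root in (0,1) is X = 0.855.

X = 0.855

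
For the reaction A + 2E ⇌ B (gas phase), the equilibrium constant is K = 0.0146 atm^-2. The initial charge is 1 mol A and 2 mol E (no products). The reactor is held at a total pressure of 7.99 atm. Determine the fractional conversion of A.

X = 0.251

Basis: 1 mol A initially; let X = conversion of A. Extent ξ = X.
At extent ξ: n_A = 1 − X; n_E = 2 − 2X; n_B = X.
Total moles n_T = 3 − 2X.
y_i = n_i/n_T, p_i = y_i·P. K = p_B / (p_A p_E^2).
Equating to 0.0146 atm^-2 and solving on 0 < X < 1: X = 0.251.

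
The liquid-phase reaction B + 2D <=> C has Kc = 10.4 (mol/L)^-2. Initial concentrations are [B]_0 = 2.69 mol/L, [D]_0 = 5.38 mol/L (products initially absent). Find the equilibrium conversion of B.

Let X = conversion of B; extent ξ = 2.69·X mol/L.
Concentrations: [B] = 2.69 − 2.69X; [D] = 5.38 − 5.38X; [C] = 2.69X.
Kc = [C] / ([B] [D]^2).
Equating to 10.4 (mol/L)^-2: the physical root is X = 0.858.

X = 0.858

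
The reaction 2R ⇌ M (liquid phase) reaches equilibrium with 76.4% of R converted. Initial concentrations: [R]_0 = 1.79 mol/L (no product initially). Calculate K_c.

Let X = conversion of R.
Concentrations: [R] = 1.79 − 1.79X; [M] = 0.895X.
At X = 0.764: [R] = 0.422, [M] = 0.684.
K_c = [M] / ([R]^2) = 3.83 L/mol.

K_c = 3.83 L/mol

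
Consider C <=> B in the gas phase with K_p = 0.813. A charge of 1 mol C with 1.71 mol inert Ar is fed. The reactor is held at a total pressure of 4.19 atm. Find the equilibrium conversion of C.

X = 0.448

Take 1 mol C as basis and let X be its fractional conversion, so ξ = X.
Moles: n_C = 1 − X; n_B = X; n_I = 1.71 (inert).
Since Δν = 0, n_T = 2.71 throughout.
Mole fractions y_i = n_i/n_T; K_p = p_B / (p_C) with p_i = y_i·P.
Equating to 0.813 and solving on 0 < X < 1: X = 0.448.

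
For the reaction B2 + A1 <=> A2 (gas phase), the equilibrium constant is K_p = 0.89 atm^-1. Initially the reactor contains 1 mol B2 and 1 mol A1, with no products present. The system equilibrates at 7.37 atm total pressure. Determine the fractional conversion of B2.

X = 0.636

Basis: 1 mol B2 initially; let X = conversion of B2. Extent ξ = X.
Species balance: n_B2 = 1 − X; n_A1 = 1 − X; n_A2 = X.
Total moles n_T = 2 − X.
With p_i = (n_i/n_T)P, K_p = p_A2 / (p_B2 p_A1).
Substituting and setting equal to 0.89 atm^-1 gives a polynomial in X; the root in (0,1) is X = 0.636.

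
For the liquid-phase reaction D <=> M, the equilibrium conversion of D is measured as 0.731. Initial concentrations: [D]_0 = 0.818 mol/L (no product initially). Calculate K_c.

Let X = conversion of D.
Concentrations: [D] = 0.818 − 0.818X; [M] = 0.818X.
At X = 0.731: [D] = 0.22, [M] = 0.598.
K_c = [M] / ([D]) = 2.72.

K_c = 2.72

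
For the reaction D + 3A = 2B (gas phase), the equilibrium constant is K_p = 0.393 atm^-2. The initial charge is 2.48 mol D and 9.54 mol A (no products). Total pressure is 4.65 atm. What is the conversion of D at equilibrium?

Basis: 2.48 mol D initially; let X = conversion of D. Extent ξ = 2.48X.
Species balance: n_D = 2.48 − 2.48X; n_A = 9.54 − 7.44X; n_B = 4.96X.
Summing: n_T = 12 − 4.96X.
With p_i = (n_i/n_T)P, K_p = p_B^2 / (p_D p_A^3).
Setting this equal to 0.393 atm^-2 and taking the physical root (0 < X < 1) gives X = 0.645.

X = 0.645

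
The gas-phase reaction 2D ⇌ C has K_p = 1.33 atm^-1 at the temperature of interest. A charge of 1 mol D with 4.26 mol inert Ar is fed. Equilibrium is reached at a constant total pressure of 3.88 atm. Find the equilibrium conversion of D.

X = 0.505

Let X = conversion of D (basis 1 mol D); extent of reaction ξ = 0.5X.
At extent ξ: n_D = 1 − X; n_C = 0.5X; n_I = 4.26 (inert).
Total moles n_T = 5.26 − 0.5X.
Mole fractions y_i = n_i/n_T; K_p = p_C / (p_D^2) with p_i = y_i·P.
This yields a degree-2 equation in X; solving on (0,1), X = 0.505.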